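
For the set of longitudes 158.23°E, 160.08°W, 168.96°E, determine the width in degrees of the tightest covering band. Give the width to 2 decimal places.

Sort the longitudes: -160.08°, +158.23°, +168.96°.
Eastward gaps between consecutive values (wrapping around): 318.31°, 10.73°, 30.96°.
Largest gap = 318.31° ⇒ minimal covering band is its complement: 360° − 318.31° = 41.69°.
Band runs from +158.23° eastward to -160.08°, crossing the antimeridian.

41.69°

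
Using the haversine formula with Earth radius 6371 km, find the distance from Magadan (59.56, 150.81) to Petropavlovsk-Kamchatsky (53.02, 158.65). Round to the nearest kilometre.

872 km

Δλ = 158.65 − 150.81 = 7.84°.
Δφ = 53.02 − 59.56 = -6.54°.
a = sin²(Δφ/2) + cos φ₁ · cos φ₂ · sin²(Δλ/2) = 0.004678.
c = 2·atan2(√a, √(1−a)) = 0.13690 rad → d = 6371·c ≈ 872.18 km.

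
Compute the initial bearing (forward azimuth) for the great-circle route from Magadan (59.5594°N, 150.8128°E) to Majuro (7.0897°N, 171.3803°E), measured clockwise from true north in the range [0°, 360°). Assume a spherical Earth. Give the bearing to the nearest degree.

155°

Δλ = 171.3803 − 150.8128 = 20.5675°.
θ = atan2( sin Δλ · cos φ₂ , cos φ₁ · sin φ₂ − sin φ₁ · cos φ₂ · cos Δλ )
  = atan2(0.34862, -0.73850) = 154.729° → normalised to [0°, 360°): 154.729°.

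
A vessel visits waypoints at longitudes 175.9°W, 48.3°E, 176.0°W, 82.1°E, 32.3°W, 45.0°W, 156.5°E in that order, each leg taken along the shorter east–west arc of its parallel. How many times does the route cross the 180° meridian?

Leg 1: -175.9° → +48.3°, shortest Δλ = -135.8° (west) — crosses 180°.
Leg 2: +48.3° → -176.0°, shortest Δλ = 135.7° (east) — crosses 180°.
Leg 3: -176.0° → +82.1°, shortest Δλ = -101.9° (west) — crosses 180°.
Leg 4: +82.1° → -32.3°, shortest Δλ = -114.4° (west) — does not cross 180°.
Leg 5: -32.3° → -45.0°, shortest Δλ = -12.7° (west) — does not cross 180°.
Leg 6: -45.0° → +156.5°, shortest Δλ = -158.5° (west) — crosses 180°.
Total crossings: 4.

4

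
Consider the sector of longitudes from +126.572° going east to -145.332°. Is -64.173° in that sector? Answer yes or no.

No

Band width going east from +126.572° to -145.332°: ((-145.332 − 126.572) mod 360) = 88.096°.
Offset of -64.173° east of the west edge: ((-64.173 − 126.572) mod 360) = 169.255°.
169.255° > 88.096° ⇒ outside.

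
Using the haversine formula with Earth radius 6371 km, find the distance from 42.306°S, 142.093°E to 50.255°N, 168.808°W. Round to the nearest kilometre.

11342 km

Δλ = -168.808 − 142.093 = -310.901°; wrapped into (−180°, 180°]: 49.099°.
Δφ = 50.255 − -42.306 = 92.561°.
a = sin²(Δφ/2) + cos φ₁ · cos φ₂ · sin²(Δλ/2) = 0.603967.
c = 2·atan2(√a, √(1−a)) = 1.78026 rad → d = 6371·c ≈ 11342.03 km.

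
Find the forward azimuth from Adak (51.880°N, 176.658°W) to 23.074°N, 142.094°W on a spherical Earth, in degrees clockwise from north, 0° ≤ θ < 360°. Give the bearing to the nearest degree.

124°

Δλ = -142.094 − -176.658 = 34.564°.
θ = atan2( sin Δλ · cos φ₂ , cos φ₁ · sin φ₂ − sin φ₁ · cos φ₂ · cos Δλ )
  = atan2(0.52194, -0.35409) = 124.154° → normalised to [0°, 360°): 124.154°.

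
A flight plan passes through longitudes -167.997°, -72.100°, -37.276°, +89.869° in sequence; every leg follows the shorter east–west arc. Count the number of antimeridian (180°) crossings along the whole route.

Leg 1: -167.997° → -72.100°, shortest Δλ = 95.897° (east) — does not cross 180°.
Leg 2: -72.100° → -37.276°, shortest Δλ = 34.824° (east) — does not cross 180°.
Leg 3: -37.276° → +89.869°, shortest Δλ = 127.145° (east) — does not cross 180°.
Total crossings: 0.

0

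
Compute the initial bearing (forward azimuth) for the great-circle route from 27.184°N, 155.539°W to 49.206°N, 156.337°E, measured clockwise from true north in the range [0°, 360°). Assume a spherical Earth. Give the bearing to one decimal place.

314.3°

Δλ = 156.337 − -155.539 = 311.876°; wrapped into (−180°, 180°]: -48.124°.
θ = atan2( sin Δλ · cos φ₂ , cos φ₁ · sin φ₂ − sin φ₁ · cos φ₂ · cos Δλ )
  = atan2(-0.48647, 0.47420) = -45.732° → normalised to [0°, 360°): 314.268°.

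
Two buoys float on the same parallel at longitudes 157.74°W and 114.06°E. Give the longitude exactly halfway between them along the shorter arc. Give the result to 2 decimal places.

158.16°E

Signed shortest Δλ from -157.74° to +114.06° is -88.20°.
Midpoint longitude = -157.74° + (-88.20°)/2 = -157.74° − 44.10° = -201.84°.
Normalise into (−180°, 180°]: +158.16°.
(The naïve average (-157.74 + +114.06)/2 = -21.84° is on the wrong side of the globe.)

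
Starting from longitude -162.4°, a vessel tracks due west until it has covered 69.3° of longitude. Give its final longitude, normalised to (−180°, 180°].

+128.3°

Start at -162.4°; shift −69.3° → -231.7°.
-231.7° lies outside (−180°, 180°]; add 360° → +128.3°.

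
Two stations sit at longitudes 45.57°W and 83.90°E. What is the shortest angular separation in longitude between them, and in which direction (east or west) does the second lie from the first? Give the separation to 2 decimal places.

129.47° east

Raw difference: 83.90 − -45.57 = 129.47°.
Normalise into (−180°, 180°]: 129.47° stays 129.47°.
Positive ⇒ the second point lies to the east; separation 129.47°.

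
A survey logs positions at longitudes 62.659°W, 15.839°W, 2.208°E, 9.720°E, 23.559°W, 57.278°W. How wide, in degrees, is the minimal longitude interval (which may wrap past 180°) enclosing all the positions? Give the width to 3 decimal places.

Sort the longitudes: -62.659°, -57.278°, -23.559°, -15.839°, +2.208°, +9.720°.
Eastward gaps between consecutive values (wrapping around): 5.381°, 33.719°, 7.720°, 18.047°, 7.512°, 287.621°.
Largest gap = 287.621° ⇒ minimal covering band is its complement: 360° − 287.621° = 72.379°.
Band runs from -62.659° eastward to +9.720°.

72.379°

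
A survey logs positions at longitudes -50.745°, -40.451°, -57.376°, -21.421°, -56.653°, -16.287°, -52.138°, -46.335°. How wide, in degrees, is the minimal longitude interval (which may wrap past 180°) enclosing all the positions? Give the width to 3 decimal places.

Sort the longitudes: -57.376°, -56.653°, -52.138°, -50.745°, -46.335°, -40.451°, -21.421°, -16.287°.
Eastward gaps between consecutive values (wrapping around): 0.723°, 4.515°, 1.393°, 4.410°, 5.884°, 19.030°, 5.134°, 318.911°.
Largest gap = 318.911° ⇒ minimal covering band is its complement: 360° − 318.911° = 41.089°.
Band runs from -57.376° eastward to -16.287°.

41.089°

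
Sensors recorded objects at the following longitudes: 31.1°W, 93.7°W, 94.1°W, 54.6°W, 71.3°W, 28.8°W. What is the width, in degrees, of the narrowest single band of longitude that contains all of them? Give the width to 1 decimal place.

Sort the longitudes: -94.1°, -93.7°, -71.3°, -54.6°, -31.1°, -28.8°.
Eastward gaps between consecutive values (wrapping around): 0.4°, 22.4°, 16.7°, 23.5°, 2.3°, 294.7°.
Largest gap = 294.7° ⇒ minimal covering band is its complement: 360° − 294.7° = 65.3°.
Band runs from -94.1° eastward to -28.8°.

65.3°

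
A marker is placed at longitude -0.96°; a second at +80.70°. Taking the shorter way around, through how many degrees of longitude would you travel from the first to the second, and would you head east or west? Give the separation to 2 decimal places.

81.66° east

Raw difference: 80.70 − -0.96 = 81.66°.
Normalise into (−180°, 180°]: 81.66° stays 81.66°.
Positive ⇒ the second point lies to the east; separation 81.66°.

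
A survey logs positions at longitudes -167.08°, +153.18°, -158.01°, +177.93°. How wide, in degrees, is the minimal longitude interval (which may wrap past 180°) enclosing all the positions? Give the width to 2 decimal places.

48.81°

Sort the longitudes: -167.08°, -158.01°, +153.18°, +177.93°.
Eastward gaps between consecutive values (wrapping around): 9.07°, 311.19°, 24.75°, 14.99°.
Largest gap = 311.19° ⇒ minimal covering band is its complement: 360° − 311.19° = 48.81°.
Band runs from +153.18° eastward to -158.01°, crossing the antimeridian.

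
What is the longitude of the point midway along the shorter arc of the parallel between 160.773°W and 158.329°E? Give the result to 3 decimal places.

Signed shortest Δλ from -160.773° to +158.329° is -40.898°.
Midpoint longitude = -160.773° + (-40.898°)/2 = -160.773° − 20.449° = -181.222°.
Normalise into (−180°, 180°]: +178.778°.
(The naïve average (-160.773 + +158.329)/2 = -1.222° is on the wrong side of the globe.)

178.778°E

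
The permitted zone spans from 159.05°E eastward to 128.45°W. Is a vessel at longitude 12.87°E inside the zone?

No

Band width going east from +159.05° to -128.45°: ((-128.45 − 159.05) mod 360) = 72.50°.
Offset of +12.87° east of the west edge: ((12.87 − 159.05) mod 360) = 213.82°.
213.82° > 72.50° ⇒ outside.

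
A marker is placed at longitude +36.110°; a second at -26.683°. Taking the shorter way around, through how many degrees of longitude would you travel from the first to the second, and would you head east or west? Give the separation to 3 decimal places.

62.793° west

Raw difference: -26.683 − 36.110 = -62.793°.
Normalise into (−180°, 180°]: -62.793° stays -62.793°.
Negative ⇒ the second point lies to the west; separation 62.793°.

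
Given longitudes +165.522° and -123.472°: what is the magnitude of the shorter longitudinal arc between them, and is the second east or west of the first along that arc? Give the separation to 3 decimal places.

Raw difference: -123.472 − 165.522 = -288.994°.
Normalise into (−180°, 180°]: -288.994° + 360° = 71.006°.
Positive ⇒ the second point lies to the east; separation 71.006°.

71.006° east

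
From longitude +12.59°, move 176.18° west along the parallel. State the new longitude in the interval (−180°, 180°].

Start at +12.59°; shift −176.18° → -163.59°.
-163.59° already lies in (−180°, 180°].

-163.59°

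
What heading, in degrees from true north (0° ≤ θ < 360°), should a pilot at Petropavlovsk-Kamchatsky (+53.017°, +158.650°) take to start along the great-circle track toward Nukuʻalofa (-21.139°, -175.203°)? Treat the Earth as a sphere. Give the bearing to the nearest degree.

Δλ = -175.203 − 158.650 = -333.853°; wrapped into (−180°, 180°]: 26.147°.
θ = atan2( sin Δλ · cos φ₂ , cos φ₁ · sin φ₂ − sin φ₁ · cos φ₂ · cos Δλ )
  = atan2(0.41102, -0.88576) = 155.107° → normalised to [0°, 360°): 155.107°.

155°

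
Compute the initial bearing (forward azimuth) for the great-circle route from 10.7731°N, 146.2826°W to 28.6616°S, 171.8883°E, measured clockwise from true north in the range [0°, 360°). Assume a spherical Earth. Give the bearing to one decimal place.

Δλ = 171.8883 − -146.2826 = 318.1709°; wrapped into (−180°, 180°]: -41.8291°.
θ = atan2( sin Δλ · cos φ₂ , cos φ₁ · sin φ₂ − sin φ₁ · cos φ₂ · cos Δλ )
  = atan2(-0.58519, -0.59340) = -135.399° → normalised to [0°, 360°): 224.601°.

224.6°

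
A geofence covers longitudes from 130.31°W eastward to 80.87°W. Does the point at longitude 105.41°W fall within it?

Yes

Band width going east from -130.31° to -80.87°: ((-80.87 − -130.31) mod 360) = 49.44°.
Offset of -105.41° east of the west edge: ((-105.41 − -130.31) mod 360) = 24.90°.
24.90° ≤ 49.44° ⇒ inside.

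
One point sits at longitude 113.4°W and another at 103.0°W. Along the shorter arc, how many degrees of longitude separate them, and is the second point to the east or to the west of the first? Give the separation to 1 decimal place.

Raw difference: -103.0 − -113.4 = 10.4°.
Normalise into (−180°, 180°]: 10.4° stays 10.4°.
Positive ⇒ the second point lies to the east; separation 10.4°.

10.4° east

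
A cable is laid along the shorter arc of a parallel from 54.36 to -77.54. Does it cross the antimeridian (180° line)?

No

Signed shortest Δλ = ((-77.54 − 54.36 + 180) mod 360) − 180 = -131.9°.
Going west by 131.9° from +54.36° reaches -77.54° without touching 180°.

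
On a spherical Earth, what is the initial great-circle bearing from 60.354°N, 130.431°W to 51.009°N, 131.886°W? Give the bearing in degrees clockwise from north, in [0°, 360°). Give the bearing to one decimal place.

185.6°

Δλ = -131.886 − -130.431 = -1.455°.
θ = atan2( sin Δλ · cos φ₂ , cos φ₁ · sin φ₂ − sin φ₁ · cos φ₂ · cos Δλ )
  = atan2(-0.01598, -0.16220) = -174.375° → normalised to [0°, 360°): 185.625°.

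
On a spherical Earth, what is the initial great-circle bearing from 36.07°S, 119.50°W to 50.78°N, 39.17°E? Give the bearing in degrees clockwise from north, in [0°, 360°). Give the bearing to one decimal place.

Δλ = 39.17 − -119.50 = 158.67°.
θ = atan2( sin Δλ · cos φ₂ , cos φ₁ · sin φ₂ − sin φ₁ · cos φ₂ · cos Δλ )
  = atan2(0.22999, 0.27943) = 39.457° → normalised to [0°, 360°): 39.457°.

39.5°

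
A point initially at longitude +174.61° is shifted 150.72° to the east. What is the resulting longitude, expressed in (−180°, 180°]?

-34.67°

Start at +174.61°; shift +150.72° → +325.33°.
+325.33° lies outside (−180°, 180°]; subtract 360° → -34.67°.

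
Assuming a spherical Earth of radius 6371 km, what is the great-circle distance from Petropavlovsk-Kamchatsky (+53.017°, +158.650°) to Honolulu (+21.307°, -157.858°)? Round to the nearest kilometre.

Δλ = -157.858 − 158.650 = -316.508°; wrapped into (−180°, 180°]: 43.492°.
Δφ = 21.307 − 53.017 = -31.710°.
a = sin²(Δφ/2) + cos φ₁ · cos φ₂ · sin²(Δλ/2) = 0.151571.
c = 2·atan2(√a, √(1−a)) = 0.79979 rad → d = 6371·c ≈ 5095.46 km.

5095 km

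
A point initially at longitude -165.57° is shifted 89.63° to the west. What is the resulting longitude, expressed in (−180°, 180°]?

Start at -165.57°; shift −89.63° → -255.20°.
-255.20° lies outside (−180°, 180°]; add 360° → +104.80°.

+104.80°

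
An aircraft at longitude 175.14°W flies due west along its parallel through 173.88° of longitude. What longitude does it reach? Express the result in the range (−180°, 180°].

10.98°E

Start at -175.14°; shift −173.88° → -349.02°.
-349.02° lies outside (−180°, 180°]; add 360° → +10.98°.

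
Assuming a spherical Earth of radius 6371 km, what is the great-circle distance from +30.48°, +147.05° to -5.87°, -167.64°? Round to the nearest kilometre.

Δλ = -167.64 − 147.05 = -314.69°; wrapped into (−180°, 180°]: 45.31°.
Δφ = -5.87 − 30.48 = -36.35°.
a = sin²(Δφ/2) + cos φ₁ · cos φ₂ · sin²(Δλ/2) = 0.224485.
c = 2·atan2(√a, √(1−a)) = 0.98720 rad → d = 6371·c ≈ 6289.45 km.

6289 km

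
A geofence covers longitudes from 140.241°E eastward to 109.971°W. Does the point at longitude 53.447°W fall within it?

Band width going east from +140.241° to -109.971°: ((-109.971 − 140.241) mod 360) = 109.788°.
Offset of -53.447° east of the west edge: ((-53.447 − 140.241) mod 360) = 166.312°.
166.312° > 109.788° ⇒ outside.

No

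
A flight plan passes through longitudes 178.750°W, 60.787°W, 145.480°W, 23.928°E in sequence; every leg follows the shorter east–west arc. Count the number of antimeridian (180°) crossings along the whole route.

0

Leg 1: -178.750° → -60.787°, shortest Δλ = 117.963° (east) — does not cross 180°.
Leg 2: -60.787° → -145.480°, shortest Δλ = -84.693° (west) — does not cross 180°.
Leg 3: -145.480° → +23.928°, shortest Δλ = 169.408° (east) — does not cross 180°.
Total crossings: 0.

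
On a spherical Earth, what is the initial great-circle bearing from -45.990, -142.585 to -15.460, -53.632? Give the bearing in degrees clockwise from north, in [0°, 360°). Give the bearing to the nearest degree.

Δλ = -53.632 − -142.585 = 88.953°.
θ = atan2( sin Δλ · cos φ₂ , cos φ₁ · sin φ₂ − sin φ₁ · cos φ₂ · cos Δλ )
  = atan2(0.96366, -0.17254) = 100.151° → normalised to [0°, 360°): 100.151°.

100°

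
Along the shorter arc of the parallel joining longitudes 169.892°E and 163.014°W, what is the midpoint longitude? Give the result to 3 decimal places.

176.561°W

Signed shortest Δλ from +169.892° to -163.014° is +27.094°.
Midpoint longitude = +169.892° + (+27.094°)/2 = +169.892° + 13.547° = +183.439°.
Normalise into (−180°, 180°]: -176.561°.
(The naïve average (+169.892 + -163.014)/2 = 3.439° is on the wrong side of the globe.)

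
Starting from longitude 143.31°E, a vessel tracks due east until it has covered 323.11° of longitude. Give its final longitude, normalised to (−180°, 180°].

Start at +143.31°; shift +323.11° → +466.42°.
+466.42° lies outside (−180°, 180°]; subtract 360° → +106.42°.

106.42°E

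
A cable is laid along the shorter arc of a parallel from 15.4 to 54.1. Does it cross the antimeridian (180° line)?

Signed shortest Δλ = ((54.1 − 15.4 + 180) mod 360) − 180 = 38.7°.
Going east by 38.7° from +15.4° reaches +54.1° without touching 180°.

No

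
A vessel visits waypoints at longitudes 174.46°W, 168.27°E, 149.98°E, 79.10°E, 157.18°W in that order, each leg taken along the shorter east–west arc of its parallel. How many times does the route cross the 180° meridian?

2

Leg 1: -174.46° → +168.27°, shortest Δλ = -17.27° (west) — crosses 180°.
Leg 2: +168.27° → +149.98°, shortest Δλ = -18.29° (west) — does not cross 180°.
Leg 3: +149.98° → +79.10°, shortest Δλ = -70.88° (west) — does not cross 180°.
Leg 4: +79.10° → -157.18°, shortest Δλ = 123.72° (east) — crosses 180°.
Total crossings: 2.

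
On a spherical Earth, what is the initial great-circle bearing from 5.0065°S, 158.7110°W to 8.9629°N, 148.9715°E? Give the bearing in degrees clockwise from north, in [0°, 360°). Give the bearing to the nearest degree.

285°

Δλ = 148.9715 − -158.7110 = 307.6825°; wrapped into (−180°, 180°]: -52.3175°.
θ = atan2( sin Δλ · cos φ₂ , cos φ₁ · sin φ₂ − sin φ₁ · cos φ₂ · cos Δλ )
  = atan2(-0.78175, 0.20790) = -75.108° → normalised to [0°, 360°): 284.892°.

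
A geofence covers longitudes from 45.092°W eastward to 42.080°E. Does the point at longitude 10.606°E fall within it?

Band width going east from -45.092° to +42.080°: ((42.080 − -45.092) mod 360) = 87.172°.
Offset of +10.606° east of the west edge: ((10.606 − -45.092) mod 360) = 55.698°.
55.698° ≤ 87.172° ⇒ inside.

Yes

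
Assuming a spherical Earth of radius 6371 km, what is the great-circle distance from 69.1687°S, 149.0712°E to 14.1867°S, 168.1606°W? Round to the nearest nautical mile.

Δλ = -168.1606 − 149.0712 = -317.2318°; wrapped into (−180°, 180°]: 42.7682°.
Δφ = -14.1867 − -69.1687 = 54.9820°.
a = sin²(Δφ/2) + cos φ₁ · cos φ₂ · sin²(Δλ/2) = 0.258919.
c = 2·atan2(√a, √(1−a)) = 1.06768 rad → d = 6371·c ≈ 6802.17 km ≈ 3672.88 nmi.

3673 nmi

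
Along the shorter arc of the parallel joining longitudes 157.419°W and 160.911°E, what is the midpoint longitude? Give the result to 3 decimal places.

178.254°W

Signed shortest Δλ from -157.419° to +160.911° is -41.670°.
Midpoint longitude = -157.419° + (-41.670°)/2 = -157.419° − 20.835° = -178.254°.
(The naïve average (-157.419 + +160.911)/2 = 1.746° is on the wrong side of the globe.)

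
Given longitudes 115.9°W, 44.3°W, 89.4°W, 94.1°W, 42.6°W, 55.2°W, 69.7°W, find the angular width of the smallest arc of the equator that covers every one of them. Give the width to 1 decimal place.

Sort the longitudes: -115.9°, -94.1°, -89.4°, -69.7°, -55.2°, -44.3°, -42.6°.
Eastward gaps between consecutive values (wrapping around): 21.8°, 4.7°, 19.7°, 14.5°, 10.9°, 1.7°, 286.7°.
Largest gap = 286.7° ⇒ minimal covering band is its complement: 360° − 286.7° = 73.3°.
Band runs from -115.9° eastward to -42.6°.

73.3°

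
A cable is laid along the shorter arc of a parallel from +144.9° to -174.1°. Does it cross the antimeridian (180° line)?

Naïve |-174.1 − 144.9| = 319.0° > 180°, so the shorter arc goes the other way round — across 180°.
Signed shortest Δλ = ((-174.1 − 144.9 + 180) mod 360) − 180 = 41.0°.
Going east by 41.0° from +144.9° passes through 180° before reaching -174.1°.

Yes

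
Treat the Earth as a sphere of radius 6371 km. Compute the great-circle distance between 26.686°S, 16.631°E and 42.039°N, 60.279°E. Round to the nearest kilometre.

Δλ = 60.279 − 16.631 = 43.648°.
Δφ = 42.039 − -26.686 = 68.725°.
a = sin²(Δφ/2) + cos φ₁ · cos φ₂ · sin²(Δλ/2) = 0.410286.
c = 2·atan2(√a, √(1−a)) = 1.39039 rad → d = 6371·c ≈ 8858.19 km.

8858 km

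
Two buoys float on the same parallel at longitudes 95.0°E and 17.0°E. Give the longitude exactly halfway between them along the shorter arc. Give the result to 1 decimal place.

56.0°E

Signed shortest Δλ from +95.0° to +17.0° is -78.0°.
Midpoint longitude = +95.0° + (-78.0°)/2 = +95.0° − 39.0° = +56.0°.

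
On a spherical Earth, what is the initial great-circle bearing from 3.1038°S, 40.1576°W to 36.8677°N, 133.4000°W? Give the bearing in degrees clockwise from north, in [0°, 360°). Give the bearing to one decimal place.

Δλ = -133.4000 − -40.1576 = -93.2424°.
θ = atan2( sin Δλ · cos φ₂ , cos φ₁ · sin φ₂ − sin φ₁ · cos φ₂ · cos Δλ )
  = atan2(-0.79874, 0.59664) = -53.241° → normalised to [0°, 360°): 306.759°.

306.8°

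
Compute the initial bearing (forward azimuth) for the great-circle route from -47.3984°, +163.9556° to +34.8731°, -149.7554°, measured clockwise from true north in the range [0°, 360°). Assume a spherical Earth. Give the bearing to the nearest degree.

Δλ = -149.7554 − 163.9556 = -313.7110°; wrapped into (−180°, 180°]: 46.2890°.
θ = atan2( sin Δλ · cos φ₂ , cos φ₁ · sin φ₂ − sin φ₁ · cos φ₂ · cos Δλ )
  = atan2(0.59303, 0.80433) = 36.401° → normalised to [0°, 360°): 36.401°.

36°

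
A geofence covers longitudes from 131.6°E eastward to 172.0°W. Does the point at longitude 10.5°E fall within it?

No

Band width going east from +131.6° to -172.0°: ((-172.0 − 131.6) mod 360) = 56.4°.
Offset of +10.5° east of the west edge: ((10.5 − 131.6) mod 360) = 238.9°.
238.9° > 56.4° ⇒ outside.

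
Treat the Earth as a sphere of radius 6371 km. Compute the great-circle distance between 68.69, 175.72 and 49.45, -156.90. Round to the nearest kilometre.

2603 km

Δλ = -156.90 − 175.72 = -332.62°; wrapped into (−180°, 180°]: 27.38°.
Δφ = 49.45 − 68.69 = -19.24°.
a = sin²(Δφ/2) + cos φ₁ · cos φ₂ · sin²(Δλ/2) = 0.041160.
c = 2·atan2(√a, √(1−a)) = 0.40860 rad → d = 6371·c ≈ 2603.16 km.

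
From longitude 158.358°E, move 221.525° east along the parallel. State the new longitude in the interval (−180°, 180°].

Start at +158.358°; shift +221.525° → +379.883°.
+379.883° lies outside (−180°, 180°]; subtract 360° → +19.883°.

19.883°E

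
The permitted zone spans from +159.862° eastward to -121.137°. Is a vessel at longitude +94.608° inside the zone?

No

Band width going east from +159.862° to -121.137°: ((-121.137 − 159.862) mod 360) = 79.001°.
Offset of +94.608° east of the west edge: ((94.608 − 159.862) mod 360) = 294.746°.
294.746° > 79.001° ⇒ outside.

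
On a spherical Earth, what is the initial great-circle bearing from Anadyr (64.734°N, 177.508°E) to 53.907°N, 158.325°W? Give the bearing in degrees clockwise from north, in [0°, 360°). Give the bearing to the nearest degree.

Δλ = -158.325 − 177.508 = -335.833°; wrapped into (−180°, 180°]: 24.167°.
θ = atan2( sin Δλ · cos φ₂ , cos φ₁ · sin φ₂ − sin φ₁ · cos φ₂ · cos Δλ )
  = atan2(0.24118, -0.14115) = 120.339° → normalised to [0°, 360°): 120.339°.

120°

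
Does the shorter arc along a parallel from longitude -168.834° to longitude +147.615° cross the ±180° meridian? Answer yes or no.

Naïve |147.615 − -168.834| = 316.449° > 180°, so the shorter arc goes the other way round — across 180°.
Signed shortest Δλ = ((147.615 − -168.834 + 180) mod 360) − 180 = -43.551°.
Going west by 43.551° from -168.834° passes through 180° before reaching +147.615°.

Yes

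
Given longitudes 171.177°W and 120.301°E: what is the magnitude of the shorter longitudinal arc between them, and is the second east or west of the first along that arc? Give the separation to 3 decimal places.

Raw difference: 120.301 − -171.177 = 291.478°.
Normalise into (−180°, 180°]: 291.478° − 360° = -68.522°.
Negative ⇒ the second point lies to the west; separation 68.522°.

68.522° west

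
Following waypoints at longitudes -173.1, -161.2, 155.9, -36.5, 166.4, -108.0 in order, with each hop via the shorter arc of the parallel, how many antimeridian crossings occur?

4

Leg 1: -173.1° → -161.2°, shortest Δλ = 11.9° (east) — does not cross 180°.
Leg 2: -161.2° → +155.9°, shortest Δλ = -42.9° (west) — crosses 180°.
Leg 3: +155.9° → -36.5°, shortest Δλ = 167.6° (east) — crosses 180°.
Leg 4: -36.5° → +166.4°, shortest Δλ = -157.1° (west) — crosses 180°.
Leg 5: +166.4° → -108.0°, shortest Δλ = 85.6° (east) — crosses 180°.
Total crossings: 4.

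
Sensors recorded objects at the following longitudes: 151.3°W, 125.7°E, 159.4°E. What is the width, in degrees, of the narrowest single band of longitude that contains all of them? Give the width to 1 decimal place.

Sort the longitudes: -151.3°, +125.7°, +159.4°.
Eastward gaps between consecutive values (wrapping around): 277.0°, 33.7°, 49.3°.
Largest gap = 277.0° ⇒ minimal covering band is its complement: 360° − 277.0° = 83.0°.
Band runs from +125.7° eastward to -151.3°, crossing the antimeridian.

83.0°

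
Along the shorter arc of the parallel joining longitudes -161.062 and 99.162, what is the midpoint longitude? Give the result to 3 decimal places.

+149.050°

Signed shortest Δλ from -161.062° to +99.162° is -99.776°.
Midpoint longitude = -161.062° + (-99.776°)/2 = -161.062° − 49.888° = -210.950°.
Normalise into (−180°, 180°]: +149.050°.
(The naïve average (-161.062 + +99.162)/2 = -30.95° is on the wrong side of the globe.)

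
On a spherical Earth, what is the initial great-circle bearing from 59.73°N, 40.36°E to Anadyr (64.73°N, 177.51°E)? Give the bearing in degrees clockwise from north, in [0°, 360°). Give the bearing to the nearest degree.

22°

Δλ = 177.51 − 40.36 = 137.15°.
θ = atan2( sin Δλ · cos φ₂ , cos φ₁ · sin φ₂ − sin φ₁ · cos φ₂ · cos Δλ )
  = atan2(0.29032, 0.72613) = 21.792° → normalised to [0°, 360°): 21.792°.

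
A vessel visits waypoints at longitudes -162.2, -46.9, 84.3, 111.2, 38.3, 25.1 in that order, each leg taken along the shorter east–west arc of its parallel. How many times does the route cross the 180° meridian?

Leg 1: -162.2° → -46.9°, shortest Δλ = 115.3° (east) — does not cross 180°.
Leg 2: -46.9° → +84.3°, shortest Δλ = 131.2° (east) — does not cross 180°.
Leg 3: +84.3° → +111.2°, shortest Δλ = 26.9° (east) — does not cross 180°.
Leg 4: +111.2° → +38.3°, shortest Δλ = -72.9° (west) — does not cross 180°.
Leg 5: +38.3° → +25.1°, shortest Δλ = -13.2° (west) — does not cross 180°.
Total crossings: 0.

0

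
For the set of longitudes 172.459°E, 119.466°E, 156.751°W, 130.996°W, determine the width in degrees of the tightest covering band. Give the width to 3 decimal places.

Sort the longitudes: -156.751°, -130.996°, +119.466°, +172.459°.
Eastward gaps between consecutive values (wrapping around): 25.755°, 250.462°, 52.993°, 30.790°.
Largest gap = 250.462° ⇒ minimal covering band is its complement: 360° − 250.462° = 109.538°.
Band runs from +119.466° eastward to -130.996°, crossing the antimeridian.

109.538°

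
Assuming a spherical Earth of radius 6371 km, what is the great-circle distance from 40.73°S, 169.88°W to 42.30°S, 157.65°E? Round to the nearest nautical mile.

1454 nmi

Δλ = 157.65 − -169.88 = 327.53°; wrapped into (−180°, 180°]: -32.47°.
Δφ = -42.30 − -40.73 = -1.57°.
a = sin²(Δφ/2) + cos φ₁ · cos φ₂ · sin²(Δλ/2) = 0.043997.
c = 2·atan2(√a, √(1−a)) = 0.42265 rad → d = 6371·c ≈ 2692.70 km ≈ 1453.94 nmi.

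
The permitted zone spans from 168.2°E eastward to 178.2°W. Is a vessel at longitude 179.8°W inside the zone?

Yes

Band width going east from +168.2° to -178.2°: ((-178.2 − 168.2) mod 360) = 13.6°.
Offset of -179.8° east of the west edge: ((-179.8 − 168.2) mod 360) = 12.0°.
12.0° ≤ 13.6° ⇒ inside.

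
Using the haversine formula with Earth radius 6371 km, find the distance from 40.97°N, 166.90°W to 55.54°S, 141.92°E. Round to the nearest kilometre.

Δλ = 141.92 − -166.90 = 308.82°; wrapped into (−180°, 180°]: -51.18°.
Δφ = -55.54 − 40.97 = -96.51°.
a = sin²(Δφ/2) + cos φ₁ · cos φ₂ · sin²(Δλ/2) = 0.636394.
c = 2·atan2(√a, √(1−a)) = 1.84709 rad → d = 6371·c ≈ 11767.78 km.

11768 km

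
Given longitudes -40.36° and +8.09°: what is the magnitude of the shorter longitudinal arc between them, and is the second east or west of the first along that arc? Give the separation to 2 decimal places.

48.45° east

Raw difference: 8.09 − -40.36 = 48.45°.
Normalise into (−180°, 180°]: 48.45° stays 48.45°.
Positive ⇒ the second point lies to the east; separation 48.45°.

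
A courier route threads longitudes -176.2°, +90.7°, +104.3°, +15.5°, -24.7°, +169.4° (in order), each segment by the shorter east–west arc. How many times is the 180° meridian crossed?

Leg 1: -176.2° → +90.7°, shortest Δλ = -93.1° (west) — crosses 180°.
Leg 2: +90.7° → +104.3°, shortest Δλ = 13.6° (east) — does not cross 180°.
Leg 3: +104.3° → +15.5°, shortest Δλ = -88.8° (west) — does not cross 180°.
Leg 4: +15.5° → -24.7°, shortest Δλ = -40.2° (west) — does not cross 180°.
Leg 5: -24.7° → +169.4°, shortest Δλ = -165.9° (west) — crosses 180°.
Total crossings: 2.

2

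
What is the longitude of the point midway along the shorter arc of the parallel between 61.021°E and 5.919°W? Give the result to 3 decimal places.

27.551°E

Signed shortest Δλ from +61.021° to -5.919° is -66.940°.
Midpoint longitude = +61.021° + (-66.940°)/2 = +61.021° − 33.470° = +27.551°.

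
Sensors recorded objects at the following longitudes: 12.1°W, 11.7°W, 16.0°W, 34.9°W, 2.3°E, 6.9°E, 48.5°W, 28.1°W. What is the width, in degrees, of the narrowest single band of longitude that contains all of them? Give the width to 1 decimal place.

55.4°

Sort the longitudes: -48.5°, -34.9°, -28.1°, -16.0°, -12.1°, -11.7°, +2.3°, +6.9°.
Eastward gaps between consecutive values (wrapping around): 13.6°, 6.8°, 12.1°, 3.9°, 0.4°, 14.0°, 4.6°, 304.6°.
Largest gap = 304.6° ⇒ minimal covering band is its complement: 360° − 304.6° = 55.4°.
Band runs from -48.5° eastward to +6.9°.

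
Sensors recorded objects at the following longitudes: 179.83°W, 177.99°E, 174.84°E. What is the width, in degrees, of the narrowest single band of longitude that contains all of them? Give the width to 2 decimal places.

5.33°

Sort the longitudes: -179.83°, +174.84°, +177.99°.
Eastward gaps between consecutive values (wrapping around): 354.67°, 3.15°, 2.18°.
Largest gap = 354.67° ⇒ minimal covering band is its complement: 360° − 354.67° = 5.33°.
Band runs from +174.84° eastward to -179.83°, crossing the antimeridian.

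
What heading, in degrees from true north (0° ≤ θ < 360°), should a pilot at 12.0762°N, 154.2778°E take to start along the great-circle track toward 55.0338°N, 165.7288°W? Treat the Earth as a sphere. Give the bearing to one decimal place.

27.4°

Δλ = -165.7288 − 154.2778 = -320.0066°; wrapped into (−180°, 180°]: 39.9934°.
θ = atan2( sin Δλ · cos φ₂ , cos φ₁ · sin φ₂ − sin φ₁ · cos φ₂ · cos Δλ )
  = atan2(0.36833, 0.70950) = 27.435° → normalised to [0°, 360°): 27.435°.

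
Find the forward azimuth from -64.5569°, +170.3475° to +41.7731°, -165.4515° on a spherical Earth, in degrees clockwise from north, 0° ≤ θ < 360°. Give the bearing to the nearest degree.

Δλ = -165.4515 − 170.3475 = -335.7990°; wrapped into (−180°, 180°]: 24.2010°.
θ = atan2( sin Δλ · cos φ₂ , cos φ₁ · sin φ₂ − sin φ₁ · cos φ₂ · cos Δλ )
  = atan2(0.30573, 0.90047) = 18.753° → normalised to [0°, 360°): 18.753°.

19°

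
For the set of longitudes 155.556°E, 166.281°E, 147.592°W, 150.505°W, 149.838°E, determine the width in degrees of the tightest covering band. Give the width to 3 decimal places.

62.570°

Sort the longitudes: -150.505°, -147.592°, +149.838°, +155.556°, +166.281°.
Eastward gaps between consecutive values (wrapping around): 2.913°, 297.430°, 5.718°, 10.725°, 43.214°.
Largest gap = 297.430° ⇒ minimal covering band is its complement: 360° − 297.430° = 62.570°.
Band runs from +149.838° eastward to -147.592°, crossing the antimeridian.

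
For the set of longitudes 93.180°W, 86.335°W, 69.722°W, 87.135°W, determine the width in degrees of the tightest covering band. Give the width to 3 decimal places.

Sort the longitudes: -93.180°, -87.135°, -86.335°, -69.722°.
Eastward gaps between consecutive values (wrapping around): 6.045°, 0.800°, 16.613°, 336.542°.
Largest gap = 336.542° ⇒ minimal covering band is its complement: 360° − 336.542° = 23.458°.
Band runs from -93.180° eastward to -69.722°.

23.458°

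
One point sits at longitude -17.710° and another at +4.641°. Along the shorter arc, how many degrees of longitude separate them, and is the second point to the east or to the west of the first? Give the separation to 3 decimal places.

22.351° east

Raw difference: 4.641 − -17.710 = 22.351°.
Normalise into (−180°, 180°]: 22.351° stays 22.351°.
Positive ⇒ the second point lies to the east; separation 22.351°.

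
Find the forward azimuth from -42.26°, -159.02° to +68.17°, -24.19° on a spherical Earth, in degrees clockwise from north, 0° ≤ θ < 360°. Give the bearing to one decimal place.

Δλ = -24.19 − -159.02 = 134.83°.
θ = atan2( sin Δλ · cos φ₂ , cos φ₁ · sin φ₂ − sin φ₁ · cos φ₂ · cos Δλ )
  = atan2(0.26372, 0.51073) = 27.310° → normalised to [0°, 360°): 27.310°.

27.3°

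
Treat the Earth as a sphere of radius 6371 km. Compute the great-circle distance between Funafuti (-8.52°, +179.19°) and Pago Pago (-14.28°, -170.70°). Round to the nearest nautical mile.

688 nmi

Δλ = -170.70 − 179.19 = -349.89°; wrapped into (−180°, 180°]: 10.11°.
Δφ = -14.28 − -8.52 = -5.76°.
a = sin²(Δφ/2) + cos φ₁ · cos φ₂ · sin²(Δλ/2) = 0.009965.
c = 2·atan2(√a, √(1−a)) = 0.19999 rad → d = 6371·c ≈ 1274.11 km ≈ 687.96 nmi.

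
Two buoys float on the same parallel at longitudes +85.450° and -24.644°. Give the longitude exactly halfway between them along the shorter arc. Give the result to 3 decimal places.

Signed shortest Δλ from +85.450° to -24.644° is -110.094°.
Midpoint longitude = +85.450° + (-110.094°)/2 = +85.450° − 55.047° = +30.403°.

+30.403°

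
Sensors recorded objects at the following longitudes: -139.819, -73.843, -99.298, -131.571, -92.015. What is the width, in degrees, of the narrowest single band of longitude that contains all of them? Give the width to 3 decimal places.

65.976°

Sort the longitudes: -139.819°, -131.571°, -99.298°, -92.015°, -73.843°.
Eastward gaps between consecutive values (wrapping around): 8.248°, 32.273°, 7.283°, 18.172°, 294.024°.
Largest gap = 294.024° ⇒ minimal covering band is its complement: 360° − 294.024° = 65.976°.
Band runs from -139.819° eastward to -73.843°.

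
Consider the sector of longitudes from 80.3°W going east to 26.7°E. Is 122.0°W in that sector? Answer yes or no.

No

Band width going east from -80.3° to +26.7°: ((26.7 − -80.3) mod 360) = 107.0°.
Offset of -122.0° east of the west edge: ((-122.0 − -80.3) mod 360) = 318.3°.
318.3° > 107.0° ⇒ outside.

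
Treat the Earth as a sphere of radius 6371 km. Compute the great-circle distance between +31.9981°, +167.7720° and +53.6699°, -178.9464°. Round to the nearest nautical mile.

Δλ = -178.9464 − 167.7720 = -346.7184°; wrapped into (−180°, 180°]: 13.2816°.
Δφ = 53.6699 − 31.9981 = 21.6718°.
a = sin²(Δφ/2) + cos φ₁ · cos φ₂ · sin²(Δλ/2) = 0.042062.
c = 2·atan2(√a, √(1−a)) = 0.41311 rad → d = 6371·c ≈ 2631.94 km ≈ 1421.13 nmi.

1421 nmi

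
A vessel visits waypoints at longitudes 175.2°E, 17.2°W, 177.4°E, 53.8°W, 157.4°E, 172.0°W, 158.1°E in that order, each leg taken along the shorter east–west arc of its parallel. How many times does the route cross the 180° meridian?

6

Leg 1: +175.2° → -17.2°, shortest Δλ = 167.6° (east) — crosses 180°.
Leg 2: -17.2° → +177.4°, shortest Δλ = -165.4° (west) — crosses 180°.
Leg 3: +177.4° → -53.8°, shortest Δλ = 128.8° (east) — crosses 180°.
Leg 4: -53.8° → +157.4°, shortest Δλ = -148.8° (west) — crosses 180°.
Leg 5: +157.4° → -172.0°, shortest Δλ = 30.6° (east) — crosses 180°.
Leg 6: -172.0° → +158.1°, shortest Δλ = -29.9° (west) — crosses 180°.
Total crossings: 6.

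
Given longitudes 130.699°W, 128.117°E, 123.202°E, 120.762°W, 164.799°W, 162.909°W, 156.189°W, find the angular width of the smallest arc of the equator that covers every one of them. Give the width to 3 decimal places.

Sort the longitudes: -164.799°, -162.909°, -156.189°, -130.699°, -120.762°, +123.202°, +128.117°.
Eastward gaps between consecutive values (wrapping around): 1.890°, 6.720°, 25.490°, 9.937°, 243.964°, 4.915°, 67.084°.
Largest gap = 243.964° ⇒ minimal covering band is its complement: 360° − 243.964° = 116.036°.
Band runs from +123.202° eastward to -120.762°, crossing the antimeridian.

116.036°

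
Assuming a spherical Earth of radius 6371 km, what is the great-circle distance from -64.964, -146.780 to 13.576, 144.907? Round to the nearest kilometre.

Δλ = 144.907 − -146.780 = 291.687°; wrapped into (−180°, 180°]: -68.313°.
Δφ = 13.576 − -64.964 = 78.540°.
a = sin²(Δφ/2) + cos φ₁ · cos φ₂ · sin²(Δλ/2) = 0.530333.
c = 2·atan2(√a, √(1−a)) = 1.63150 rad → d = 6371·c ≈ 10394.28 km.

10394 km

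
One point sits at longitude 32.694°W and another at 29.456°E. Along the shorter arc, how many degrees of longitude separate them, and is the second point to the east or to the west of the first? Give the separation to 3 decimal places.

Raw difference: 29.456 − -32.694 = 62.15°.
Normalise into (−180°, 180°]: 62.15° stays 62.15°.
Positive ⇒ the second point lies to the east; separation 62.150°.

62.150° east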